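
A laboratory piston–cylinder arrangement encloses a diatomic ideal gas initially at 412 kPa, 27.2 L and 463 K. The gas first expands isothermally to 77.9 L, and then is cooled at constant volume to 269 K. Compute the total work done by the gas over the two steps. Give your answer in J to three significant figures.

Step 1 (isothermal): W = P₁V₁ ln(V₂/V₁) = (11206) ln(77.9/27.2) = 11791 J.
Step 2 (isochoric): W = 0 (constant volume).
W_total = 11791 + 0 = 11791 J.

W_total ≈ 11800 J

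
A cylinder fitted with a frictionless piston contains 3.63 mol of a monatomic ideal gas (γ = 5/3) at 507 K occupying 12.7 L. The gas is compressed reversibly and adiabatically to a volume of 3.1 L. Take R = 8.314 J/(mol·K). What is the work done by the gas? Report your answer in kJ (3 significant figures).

W ≈ -35.8 kJ

Adiabatic: TV^(γ−1) = const with γ = 5/3.
T₂ = T₁ (V₁/V₂)^(γ−1) = 507 × (12.7/3.1)^0.667 = 507 × 2.56 = 1298 K.
W_by = nCᵥ(T₁ − T₂) = (3.63)(12.47)(507 − 1298) = -35812 J.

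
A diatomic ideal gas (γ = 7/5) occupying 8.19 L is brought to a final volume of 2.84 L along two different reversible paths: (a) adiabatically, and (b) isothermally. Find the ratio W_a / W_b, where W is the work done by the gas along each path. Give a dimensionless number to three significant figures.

Path (a) adiabatic: W = P₁V₁(1 − (V₁/V₂)^(γ−1))/(γ−1) → W_a/(P₁V₁) = -1.319.
Path (b) isothermal: W = P₁V₁ ln(V₂/V₁) → W_b/(P₁V₁) = -1.059.
W_a / W_b = -1.319 / -1.059 = 1.245.

W_a / W_b ≈ 1.25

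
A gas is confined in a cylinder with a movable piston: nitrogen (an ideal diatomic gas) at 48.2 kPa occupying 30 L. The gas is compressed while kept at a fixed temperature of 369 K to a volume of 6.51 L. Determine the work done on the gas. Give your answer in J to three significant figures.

Isothermal: W = nRT ln(V₂/V₁) = P₁V₁ ln(V₂/V₁).
P₁V₁ = (48.2 kPa)(30 L) = 1446 J.
W = 1446 × ln(6.51/30) = 1446 × -1.528
W_by_gas = -2209 J; work on gas = −W_by = 2209 J.

W ≈ 2210 J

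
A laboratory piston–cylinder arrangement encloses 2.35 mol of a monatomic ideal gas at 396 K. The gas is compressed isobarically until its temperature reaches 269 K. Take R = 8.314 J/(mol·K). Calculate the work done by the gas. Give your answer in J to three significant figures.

W ≈ -2480 J

Isobaric: W = P ΔV = nR ΔT.
W = (2.35)(8.314)(269 − 396) = -2481 J.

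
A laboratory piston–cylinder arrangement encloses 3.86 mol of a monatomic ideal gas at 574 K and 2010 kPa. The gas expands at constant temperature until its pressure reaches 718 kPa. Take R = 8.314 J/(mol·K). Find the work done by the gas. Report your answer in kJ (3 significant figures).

Isothermal process: W = nRT ln(V₂/V₁) = nRT ln(P₁/P₂).
W = (3.86)(8.314)(574) × ln(2010/718)
  = 18421 × ln(2.799) = 18421 × 1.029
W_by_gas = 18963 J.

W ≈ 19.0 kJ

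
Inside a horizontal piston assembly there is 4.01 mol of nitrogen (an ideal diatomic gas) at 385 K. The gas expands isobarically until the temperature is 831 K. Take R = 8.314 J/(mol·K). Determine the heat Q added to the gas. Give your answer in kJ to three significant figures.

Q ≈ 52.0 kJ

Isobaric: W = nRΔT = (4.01)(8.314)(446) = 14869 J.
ΔU = nCᵥΔT with Cᵥ = 5R/2: ΔU = (4.01)(20.79)(446) = 37173 J.
Q = ΔU + W = 37173 + 14869 = 52042 J.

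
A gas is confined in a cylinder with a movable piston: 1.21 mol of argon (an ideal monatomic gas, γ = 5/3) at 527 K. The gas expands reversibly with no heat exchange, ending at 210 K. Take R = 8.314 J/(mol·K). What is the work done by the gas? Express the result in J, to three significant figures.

W ≈ 4780 J

Adiabatic ⇒ Q = 0, so W_by = −ΔU = nCᵥ(T₁ − T₂).
Cᵥ = 3R/2 = 12.47 J/(mol·K).
W = (1.21)(12.47)(527 − 210) = 4784 J.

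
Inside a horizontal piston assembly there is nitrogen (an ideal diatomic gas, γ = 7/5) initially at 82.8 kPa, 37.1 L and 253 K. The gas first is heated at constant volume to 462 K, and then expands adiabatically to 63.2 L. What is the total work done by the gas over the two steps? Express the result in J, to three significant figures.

W_total ≈ 2690 J

Step 1 (isochoric): W = 0 (constant volume).
After step 1: P = 151.2 kPa (V unchanged).
Step 2 (adiabatic): W = (P₁V₁ − P₂V₂)/(γ−1) = (5610 − 4533)/0.4 = 2691 J.
W_total = 0 + 2691 = 2691 J.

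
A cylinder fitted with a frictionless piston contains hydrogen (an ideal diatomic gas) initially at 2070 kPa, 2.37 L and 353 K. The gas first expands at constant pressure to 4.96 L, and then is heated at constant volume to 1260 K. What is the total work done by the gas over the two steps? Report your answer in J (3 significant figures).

W_total ≈ 5360 J

Step 1 (isobaric): W = PΔV = (2070 kPa)(4.96 − 2.37 L) = 5361 J.
Step 2 (isochoric): W = 0 (constant volume).
W_total = 5361 + 0 = 5361 J.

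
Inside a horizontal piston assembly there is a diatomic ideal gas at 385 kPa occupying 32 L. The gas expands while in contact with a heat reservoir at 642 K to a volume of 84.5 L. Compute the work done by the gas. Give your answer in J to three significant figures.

W ≈ 12000 J

Isothermal: W = nRT ln(V₂/V₁) = P₁V₁ ln(V₂/V₁).
P₁V₁ = (385 kPa)(32 L) = 12320 J.
W = 12320 × ln(84.5/32) = 12320 × 0.971
W_by_gas = 11963 J.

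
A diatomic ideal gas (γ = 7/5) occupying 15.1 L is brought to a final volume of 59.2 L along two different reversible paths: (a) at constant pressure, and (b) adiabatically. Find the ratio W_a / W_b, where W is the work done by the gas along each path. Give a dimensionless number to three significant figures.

W_a / W_b ≈ 2.77

Path (a) isobaric: W = P₁(V₂ − V₁) → W_a/(P₁V₁) = 2.921.
Path (b) adiabatic: W = P₁V₁(1 − (V₁/V₂)^(γ−1))/(γ−1) → W_b/(P₁V₁) = 1.053.
W_a / W_b = 2.921 / 1.053 = 2.775.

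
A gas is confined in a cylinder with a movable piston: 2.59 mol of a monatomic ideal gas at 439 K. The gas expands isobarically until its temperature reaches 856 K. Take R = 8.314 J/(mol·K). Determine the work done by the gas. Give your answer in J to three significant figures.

W ≈ 8980 J

Isobaric: W = P ΔV = nR ΔT.
W = (2.59)(8.314)(856 − 439) = 8979 J.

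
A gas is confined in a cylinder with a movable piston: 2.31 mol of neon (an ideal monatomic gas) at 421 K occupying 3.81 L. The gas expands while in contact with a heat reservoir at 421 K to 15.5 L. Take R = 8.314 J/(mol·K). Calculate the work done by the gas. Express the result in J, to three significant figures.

Isothermal: W = nRT ln(V₂/V₁).
W = (2.31)(8.314)(421) × ln(15.5/3.81)
  = 8085 × 1.403
W_by_gas = 11346 J.

W ≈ 11300 J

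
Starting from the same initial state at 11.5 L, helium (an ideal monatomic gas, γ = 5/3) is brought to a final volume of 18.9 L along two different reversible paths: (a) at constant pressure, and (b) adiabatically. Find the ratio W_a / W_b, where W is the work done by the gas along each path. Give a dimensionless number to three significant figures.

W_a / W_b ≈ 1.52

Path (a) isobaric: W = P₁(V₂ − V₁) → W_a/(P₁V₁) = 0.6435.
Path (b) adiabatic: W = P₁V₁(1 − (V₁/V₂)^(γ−1))/(γ−1) → W_b/(P₁V₁) = 0.4229.
W_a / W_b = 0.6435 / 0.4229 = 1.522.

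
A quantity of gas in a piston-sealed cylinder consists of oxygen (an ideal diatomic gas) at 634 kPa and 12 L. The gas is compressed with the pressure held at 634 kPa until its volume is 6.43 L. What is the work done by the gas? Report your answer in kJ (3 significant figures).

Isobaric: W = P ΔV.
W = (634 kPa)(6.43 − 12 L) = (634)(-5.57) = -3531 J.

W ≈ -3.53 kJ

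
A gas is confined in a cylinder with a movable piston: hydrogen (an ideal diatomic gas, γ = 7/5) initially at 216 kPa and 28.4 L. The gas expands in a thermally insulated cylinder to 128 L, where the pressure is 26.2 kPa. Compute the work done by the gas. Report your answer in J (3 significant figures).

W ≈ 6950 J

Adiabatic: W = (P₁V₁ − P₂V₂)/(γ − 1) with γ = 7/5.
P₁V₁ = 6134 J, P₂V₂ = 3354 J.
W = (6134 − 3354) / 0.4 = 6952 J.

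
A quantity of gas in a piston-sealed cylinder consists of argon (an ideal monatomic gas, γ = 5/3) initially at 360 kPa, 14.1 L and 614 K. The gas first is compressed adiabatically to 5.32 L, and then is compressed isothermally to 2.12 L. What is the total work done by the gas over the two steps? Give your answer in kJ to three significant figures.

Step 1 (adiabatic): W = (P₁V₁ − P₂V₂)/(γ−1) = (5076 − 9721)/0.667 = -6968 J.
After step 1: P = 1827 kPa, V = 5.32 L, T = 1176 K.
Step 2 (isothermal): W = P₁V₁ ln(V₂/V₁) = (9721) ln(2.12/5.32) = -8944 J.
W_total = -6968 − 8944 = -15912 J.

W_total ≈ -15.9 kJ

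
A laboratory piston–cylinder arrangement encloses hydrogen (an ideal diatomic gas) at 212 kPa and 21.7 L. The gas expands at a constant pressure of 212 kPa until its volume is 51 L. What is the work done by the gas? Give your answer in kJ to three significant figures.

Isobaric: W = P ΔV.
W = (212 kPa)(51 − 21.7 L) = (212)(29.3) = 6212 J.

W ≈ 6.21 kJ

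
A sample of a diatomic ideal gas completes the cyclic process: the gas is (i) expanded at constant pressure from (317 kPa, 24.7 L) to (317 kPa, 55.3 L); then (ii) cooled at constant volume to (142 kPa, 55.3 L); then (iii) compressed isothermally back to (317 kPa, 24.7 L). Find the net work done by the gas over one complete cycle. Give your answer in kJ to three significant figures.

Leg (i): W = PΔV = (317)(55.3 − 24.7) = 9700 J.
Leg (ii): W = 0.
Leg (iii): W = PᵢVᵢ ln(V_f/Vᵢ) = (7853) ln(24.7/55.3) = -6329 J.
W_net = 9700 − 6329 = 3371 J.

W_net ≈ 3.37 kJ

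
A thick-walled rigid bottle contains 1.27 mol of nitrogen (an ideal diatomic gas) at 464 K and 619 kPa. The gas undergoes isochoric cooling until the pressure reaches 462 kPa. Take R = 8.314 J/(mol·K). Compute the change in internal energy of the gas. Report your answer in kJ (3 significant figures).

ΔU ≈ -3.11 kJ

Constant volume ⇒ W = 0, so Q = ΔU = nCᵥΔT with Cᵥ = 5R/2 = 20.79 J/(mol·K).
At constant V, T₂/T₁ = P₂/P₁ ⇒ ΔT = T₁(P₂/P₁ − 1) = 464·(462/619 − 1) = -117.7 K.
ΔU = (1.27)(20.79)(-117.7) = -3107 J.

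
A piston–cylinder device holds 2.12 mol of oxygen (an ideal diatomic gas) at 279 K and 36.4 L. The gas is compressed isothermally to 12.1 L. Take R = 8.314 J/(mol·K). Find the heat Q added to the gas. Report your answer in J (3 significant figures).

Q ≈ -5420 J

Isothermal ⇒ ΔU = 0, so Q = W = nRT ln(V₂/V₁).
Q = (2.12)(8.314)(279) ln(12.1/36.4) = 4918 × -1.101 = -5416 J.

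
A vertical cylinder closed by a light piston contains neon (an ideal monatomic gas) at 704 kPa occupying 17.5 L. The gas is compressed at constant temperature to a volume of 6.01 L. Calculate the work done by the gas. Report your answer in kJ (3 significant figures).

Isothermal: W = nRT ln(V₂/V₁) = P₁V₁ ln(V₂/V₁).
P₁V₁ = (704 kPa)(17.5 L) = 12320 J.
W = 12320 × ln(6.01/17.5) = 12320 × -1.069
W_by_gas = -13167 J.

W ≈ -13.2 kJ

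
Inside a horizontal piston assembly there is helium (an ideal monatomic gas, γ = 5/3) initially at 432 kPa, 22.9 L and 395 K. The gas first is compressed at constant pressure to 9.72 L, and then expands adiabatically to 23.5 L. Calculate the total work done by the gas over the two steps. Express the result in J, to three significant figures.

W_total ≈ -2890 J

Step 1 (isobaric): W = PΔV = (432 kPa)(9.72 − 22.9 L) = -5694 J.
After step 1: P = 432 kPa, V = 9.72 L, T = 167.7 K.
Step 2 (adiabatic): W = (P₁V₁ − P₂V₂)/(γ−1) = (4199 − 2331)/0.667 = 2802 J.
W_total = -5694 + 2802 = -2892 J.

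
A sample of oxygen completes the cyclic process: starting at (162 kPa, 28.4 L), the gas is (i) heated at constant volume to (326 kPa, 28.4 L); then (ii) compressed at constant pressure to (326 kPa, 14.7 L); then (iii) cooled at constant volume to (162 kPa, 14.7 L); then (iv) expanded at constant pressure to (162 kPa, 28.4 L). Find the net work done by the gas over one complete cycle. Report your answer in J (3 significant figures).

Constant-volume legs do no work.
W(ii) = (326)(14.7 − 28.4) = -4466 J; W(iv) = (162)(28.4 − 14.7) = 2219 J.
W_net = -4466 + 2219 = -2247 J (the counter-clockwise enclosed area).

W_net ≈ -2250 J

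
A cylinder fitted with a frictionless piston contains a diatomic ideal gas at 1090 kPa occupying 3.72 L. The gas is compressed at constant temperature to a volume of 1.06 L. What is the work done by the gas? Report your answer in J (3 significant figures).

Isothermal: W = nRT ln(V₂/V₁) = P₁V₁ ln(V₂/V₁).
P₁V₁ = (1090 kPa)(3.72 L) = 4055 J.
W = 4055 × ln(1.06/3.72) = 4055 × -1.255
W_by_gas = -5091 J.

W ≈ -5090 J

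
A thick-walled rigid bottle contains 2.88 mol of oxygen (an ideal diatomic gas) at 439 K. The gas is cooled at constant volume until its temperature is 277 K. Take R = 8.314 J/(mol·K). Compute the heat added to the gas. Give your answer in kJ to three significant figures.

Q ≈ -9.70 kJ

Constant volume ⇒ W = 0, so Q = ΔU = nCᵥΔT with Cᵥ = 5R/2 = 20.79 J/(mol·K).
ΔU = (2.88)(20.79)(277 − 439) = -9697 J.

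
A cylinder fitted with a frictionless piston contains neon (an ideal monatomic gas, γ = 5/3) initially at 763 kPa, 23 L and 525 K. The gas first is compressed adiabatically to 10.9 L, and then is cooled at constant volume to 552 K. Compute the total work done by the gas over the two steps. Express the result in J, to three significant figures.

Step 1 (adiabatic): W = (P₁V₁ − P₂V₂)/(γ−1) = (17549 − 28870)/0.667 = -16982 J.
Step 2 (isochoric): W = 0 (constant volume).
W_total = -16982 + 0 = -16982 J.

W_total ≈ -17000 J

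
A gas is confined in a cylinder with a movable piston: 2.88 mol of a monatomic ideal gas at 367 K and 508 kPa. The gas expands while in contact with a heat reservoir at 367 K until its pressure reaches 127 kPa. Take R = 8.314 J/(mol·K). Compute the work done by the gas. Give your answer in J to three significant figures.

W ≈ 12200 J

Isothermal process: W = nRT ln(V₂/V₁) = nRT ln(P₁/P₂).
W = (2.88)(8.314)(367) × ln(508/127)
  = 8788 × ln(4) = 8788 × 1.386
W_by_gas = 12182 J.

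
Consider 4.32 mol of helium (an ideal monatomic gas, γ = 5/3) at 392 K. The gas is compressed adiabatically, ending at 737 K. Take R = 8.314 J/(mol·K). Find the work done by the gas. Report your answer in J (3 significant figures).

Adiabatic ⇒ Q = 0, so W_by = −ΔU = nCᵥ(T₁ − T₂).
Cᵥ = 3R/2 = 12.47 J/(mol·K).
W = (4.32)(12.47)(392 − 737) = -18587 J.

W ≈ -18600 J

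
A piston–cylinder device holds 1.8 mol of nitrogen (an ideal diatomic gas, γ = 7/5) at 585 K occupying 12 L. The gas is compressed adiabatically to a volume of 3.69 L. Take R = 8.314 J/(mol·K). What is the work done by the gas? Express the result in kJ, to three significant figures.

W ≈ -13.2 kJ

Adiabatic: TV^(γ−1) = const with γ = 7/5.
T₂ = T₁ (V₁/V₂)^(γ−1) = 585 × (12/3.69)^0.4 = 585 × 1.603 = 937.6 K.
W_by = nCᵥ(T₁ − T₂) = (1.8)(20.79)(585 − 937.6) = -13192 J.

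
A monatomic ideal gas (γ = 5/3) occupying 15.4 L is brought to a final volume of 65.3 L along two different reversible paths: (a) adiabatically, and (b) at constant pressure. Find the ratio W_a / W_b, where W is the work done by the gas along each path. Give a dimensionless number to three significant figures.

W_a / W_b ≈ 0.286

Path (a) adiabatic: W = P₁V₁(1 − (V₁/V₂)^(γ−1))/(γ−1) → W_a/(P₁V₁) = 0.9274.
Path (b) isobaric: W = P₁(V₂ − V₁) → W_b/(P₁V₁) = 3.24.
W_a / W_b = 0.9274 / 3.24 = 0.2862.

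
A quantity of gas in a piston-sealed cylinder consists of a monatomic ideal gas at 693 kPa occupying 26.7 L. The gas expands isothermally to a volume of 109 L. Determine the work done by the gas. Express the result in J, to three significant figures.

W ≈ 26000 J

Isothermal: W = nRT ln(V₂/V₁) = P₁V₁ ln(V₂/V₁).
P₁V₁ = (693 kPa)(26.7 L) = 18503 J.
W = 18503 × ln(109/26.7) = 18503 × 1.407
W_by_gas = 26028 J.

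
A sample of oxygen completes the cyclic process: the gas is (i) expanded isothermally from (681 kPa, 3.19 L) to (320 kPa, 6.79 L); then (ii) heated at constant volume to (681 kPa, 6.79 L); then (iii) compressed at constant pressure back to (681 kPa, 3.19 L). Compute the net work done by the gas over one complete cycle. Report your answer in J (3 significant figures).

Leg (i): W = PᵢVᵢ ln(V_f/Vᵢ) = (2172) ln(6.79/3.19) = 1641 J.
Leg (ii): W = 0.
Leg (iii): W = PΔV = (681)(3.19 − 6.79) = -2452 J.
W_net = 1641 − 2452 = -810.5 J.

W_net ≈ -811 J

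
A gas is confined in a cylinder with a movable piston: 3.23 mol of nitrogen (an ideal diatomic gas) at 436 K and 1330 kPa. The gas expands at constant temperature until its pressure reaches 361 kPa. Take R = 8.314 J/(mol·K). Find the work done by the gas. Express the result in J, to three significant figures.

W ≈ 15300 J

Isothermal process: W = nRT ln(V₂/V₁) = nRT ln(P₁/P₂).
W = (3.23)(8.314)(436) × ln(1330/361)
  = 11708 × ln(3.684) = 11708 × 1.304
W_by_gas = 15268 J.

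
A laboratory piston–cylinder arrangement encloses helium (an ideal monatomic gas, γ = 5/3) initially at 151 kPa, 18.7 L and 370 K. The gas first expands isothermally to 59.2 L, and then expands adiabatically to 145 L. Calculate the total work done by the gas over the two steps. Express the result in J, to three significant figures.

Step 1 (isothermal): W = P₁V₁ ln(V₂/V₁) = (2824) ln(59.2/18.7) = 3254 J.
After step 1: P = 47.7 kPa, V = 59.2 L, T = 370 K.
Step 2 (adiabatic): W = (P₁V₁ − P₂V₂)/(γ−1) = (2824 − 1554)/0.667 = 1905 J.
W_total = 3254 + 1905 = 5159 J.

W_total ≈ 5160 J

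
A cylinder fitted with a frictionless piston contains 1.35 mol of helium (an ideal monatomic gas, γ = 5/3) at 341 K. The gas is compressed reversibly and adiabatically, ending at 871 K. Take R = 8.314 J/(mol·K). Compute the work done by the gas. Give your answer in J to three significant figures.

Adiabatic ⇒ Q = 0, so W_by = −ΔU = nCᵥ(T₁ − T₂).
Cᵥ = 3R/2 = 12.47 J/(mol·K).
W = (1.35)(12.47)(341 − 871) = -8923 J.

W ≈ -8920 J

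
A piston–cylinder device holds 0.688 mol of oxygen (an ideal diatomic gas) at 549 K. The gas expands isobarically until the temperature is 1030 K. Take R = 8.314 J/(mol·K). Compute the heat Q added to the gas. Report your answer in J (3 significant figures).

Isobaric: W = nRΔT = (0.688)(8.314)(481) = 2751 J.
ΔU = nCᵥΔT with Cᵥ = 5R/2: ΔU = (0.688)(20.79)(481) = 6878 J.
Q = ΔU + W = 6878 + 2751 = 9630 J.

Q ≈ 9630 J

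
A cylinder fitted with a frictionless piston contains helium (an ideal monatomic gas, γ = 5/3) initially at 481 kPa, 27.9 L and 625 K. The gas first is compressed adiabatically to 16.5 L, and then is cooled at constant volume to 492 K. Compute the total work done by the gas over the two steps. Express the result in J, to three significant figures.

Step 1 (adiabatic): W = (P₁V₁ − P₂V₂)/(γ−1) = (13420 − 19047)/0.667 = -8441 J.
Step 2 (isochoric): W = 0 (constant volume).
W_total = -8441 + 0 = -8441 J.

W_total ≈ -8440 J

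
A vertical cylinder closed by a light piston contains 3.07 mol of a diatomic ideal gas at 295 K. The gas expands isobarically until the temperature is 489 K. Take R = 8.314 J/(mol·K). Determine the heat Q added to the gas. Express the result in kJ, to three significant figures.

Q ≈ 17.3 kJ

Isobaric: W = nRΔT = (3.07)(8.314)(194) = 4952 J.
ΔU = nCᵥΔT with Cᵥ = 5R/2: ΔU = (3.07)(20.79)(194) = 12379 J.
Q = ΔU + W = 12379 + 4952 = 17331 J.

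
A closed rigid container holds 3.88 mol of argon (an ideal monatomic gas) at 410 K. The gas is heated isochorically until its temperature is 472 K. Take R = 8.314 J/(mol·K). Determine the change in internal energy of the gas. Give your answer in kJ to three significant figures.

Constant volume ⇒ W = 0, so Q = ΔU = nCᵥΔT with Cᵥ = 3R/2 = 12.47 J/(mol·K).
ΔU = (3.88)(12.47)(472 − 410) = 3000 J.

ΔU ≈ 3.00 kJ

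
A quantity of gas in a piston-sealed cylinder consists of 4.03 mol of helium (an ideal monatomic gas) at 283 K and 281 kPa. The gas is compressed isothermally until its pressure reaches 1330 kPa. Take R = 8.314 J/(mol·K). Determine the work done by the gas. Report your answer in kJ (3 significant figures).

Isothermal process: W = nRT ln(V₂/V₁) = nRT ln(P₁/P₂).
W = (4.03)(8.314)(283) × ln(281/1330)
  = 9482 × ln(0.2113) = 9482 × -1.555
W_by_gas = -14741 J.

W ≈ -14.7 kJ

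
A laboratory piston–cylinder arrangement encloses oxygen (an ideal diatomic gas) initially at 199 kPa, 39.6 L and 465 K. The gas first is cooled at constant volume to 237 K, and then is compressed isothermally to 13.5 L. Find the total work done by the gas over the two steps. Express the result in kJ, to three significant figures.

Step 1 (isochoric): W = 0 (constant volume).
After step 1: P = 101.4 kPa (V unchanged).
Step 2 (isothermal): W = P₁V₁ ln(V₂/V₁) = (4016) ln(13.5/39.6) = -4322 J.
W_total = 0 − 4322 = -4322 J.

W_total ≈ -4.32 kJ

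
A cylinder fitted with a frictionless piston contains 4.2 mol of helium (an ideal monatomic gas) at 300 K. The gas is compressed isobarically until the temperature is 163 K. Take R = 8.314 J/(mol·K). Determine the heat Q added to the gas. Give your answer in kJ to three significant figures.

Isobaric: W = nRΔT = (4.2)(8.314)(-137) = -4784 J.
ΔU = nCᵥΔT with Cᵥ = 3R/2: ΔU = (4.2)(12.47)(-137) = -7176 J.
Q = ΔU + W = -7176 − 4784 = -11960 J.

Q ≈ -12.0 kJ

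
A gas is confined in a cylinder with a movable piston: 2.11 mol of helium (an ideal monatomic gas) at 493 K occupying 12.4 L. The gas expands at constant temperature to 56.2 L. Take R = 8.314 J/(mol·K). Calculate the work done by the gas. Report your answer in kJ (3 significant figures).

W ≈ 13.1 kJ

Isothermal: W = nRT ln(V₂/V₁).
W = (2.11)(8.314)(493) × ln(56.2/12.4)
  = 8648 × 1.511
W_by_gas = 13070 J.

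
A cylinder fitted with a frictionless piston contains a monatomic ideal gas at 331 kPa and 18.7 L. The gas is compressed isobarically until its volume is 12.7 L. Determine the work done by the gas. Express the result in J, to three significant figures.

Isobaric: W = P ΔV.
W = (331 kPa)(12.7 − 18.7 L) = (331)(-6) = -1986 J.

W ≈ -1990 J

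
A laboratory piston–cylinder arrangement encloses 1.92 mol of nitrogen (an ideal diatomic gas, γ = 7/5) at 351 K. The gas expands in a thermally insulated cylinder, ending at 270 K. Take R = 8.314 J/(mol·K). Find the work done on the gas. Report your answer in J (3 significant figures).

W ≈ -3230 J

Adiabatic ⇒ Q = 0, so W_by = −ΔU = nCᵥ(T₁ − T₂).
Cᵥ = 5R/2 = 20.79 J/(mol·K).
W = (1.92)(20.79)(351 − 270) = 3232 J.
Work on gas = −W_by = -3232 J.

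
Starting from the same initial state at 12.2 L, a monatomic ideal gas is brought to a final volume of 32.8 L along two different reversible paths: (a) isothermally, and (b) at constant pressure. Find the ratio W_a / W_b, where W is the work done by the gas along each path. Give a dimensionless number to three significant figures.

W_a / W_b ≈ 0.586

Path (a) isothermal: W = P₁V₁ ln(V₂/V₁) → W_a/(P₁V₁) = 0.989.
Path (b) isobaric: W = P₁(V₂ − V₁) → W_b/(P₁V₁) = 1.689.
W_a / W_b = 0.989 / 1.689 = 0.5857.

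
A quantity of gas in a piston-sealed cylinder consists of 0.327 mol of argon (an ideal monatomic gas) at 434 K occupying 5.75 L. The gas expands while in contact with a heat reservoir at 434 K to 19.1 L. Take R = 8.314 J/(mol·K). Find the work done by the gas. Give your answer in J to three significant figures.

W ≈ 1420 J

Isothermal: W = nRT ln(V₂/V₁).
W = (0.327)(8.314)(434) × ln(19.1/5.75)
  = 1180 × 1.2
W_by_gas = 1416 J.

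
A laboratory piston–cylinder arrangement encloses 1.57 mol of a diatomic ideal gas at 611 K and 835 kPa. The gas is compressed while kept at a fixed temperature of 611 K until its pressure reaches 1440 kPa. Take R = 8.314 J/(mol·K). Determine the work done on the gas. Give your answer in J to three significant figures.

Isothermal process: W = nRT ln(V₂/V₁) = nRT ln(P₁/P₂).
W = (1.57)(8.314)(611) × ln(835/1440)
  = 7975 × ln(0.5799) = 7975 × -0.545
W_by_gas = -4346 J; work on gas = −W_by = 4346 J.

W ≈ 4350 J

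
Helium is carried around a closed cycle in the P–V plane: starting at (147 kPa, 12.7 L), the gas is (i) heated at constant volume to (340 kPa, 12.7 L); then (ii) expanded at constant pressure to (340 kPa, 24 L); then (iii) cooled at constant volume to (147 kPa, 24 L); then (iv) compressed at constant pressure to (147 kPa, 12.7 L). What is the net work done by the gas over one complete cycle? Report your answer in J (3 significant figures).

W_net ≈ 2180 J

Constant-volume legs do no work.
W(ii) = (340)(24 − 12.7) = 3842 J; W(iv) = (147)(12.7 − 24) = -1661 J.
W_net = 3842 − 1661 = 2181 J (the clockwise enclosed area).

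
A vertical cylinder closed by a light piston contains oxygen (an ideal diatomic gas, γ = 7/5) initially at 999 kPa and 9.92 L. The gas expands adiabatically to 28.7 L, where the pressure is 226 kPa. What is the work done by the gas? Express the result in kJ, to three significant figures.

W ≈ 8.56 kJ

Adiabatic: W = (P₁V₁ − P₂V₂)/(γ − 1) with γ = 7/5.
P₁V₁ = 9910 J, P₂V₂ = 6486 J.
W = (9910 − 6486) / 0.4 = 8560 J.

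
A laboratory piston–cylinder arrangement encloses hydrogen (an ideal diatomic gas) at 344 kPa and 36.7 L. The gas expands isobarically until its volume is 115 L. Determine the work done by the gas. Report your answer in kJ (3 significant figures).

Isobaric: W = P ΔV.
W = (344 kPa)(115 − 36.7 L) = (344)(78.3) = 26935 J.

W ≈ 26.9 kJ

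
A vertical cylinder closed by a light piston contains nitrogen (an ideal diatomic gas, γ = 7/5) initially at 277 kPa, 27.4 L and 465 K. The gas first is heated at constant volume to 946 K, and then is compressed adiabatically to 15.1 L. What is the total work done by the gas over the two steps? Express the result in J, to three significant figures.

W_total ≈ -10400 J

Step 1 (isochoric): W = 0 (constant volume).
After step 1: P = 563.5 kPa (V unchanged).
Step 2 (adiabatic): W = (P₁V₁ − P₂V₂)/(γ−1) = (15441 − 19596)/0.4 = -10389 J.
W_total = 0 − 10389 = -10389 J.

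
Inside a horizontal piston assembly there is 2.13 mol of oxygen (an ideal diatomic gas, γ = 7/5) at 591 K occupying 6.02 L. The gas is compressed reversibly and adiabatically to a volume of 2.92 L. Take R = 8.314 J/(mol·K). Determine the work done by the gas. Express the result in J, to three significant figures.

Adiabatic: TV^(γ−1) = const with γ = 7/5.
T₂ = T₁ (V₁/V₂)^(γ−1) = 591 × (6.02/2.92)^0.4 = 591 × 1.336 = 789.4 K.
W_by = nCᵥ(T₁ − T₂) = (2.13)(20.79)(591 − 789.4) = -8782 J.

W ≈ -8780 J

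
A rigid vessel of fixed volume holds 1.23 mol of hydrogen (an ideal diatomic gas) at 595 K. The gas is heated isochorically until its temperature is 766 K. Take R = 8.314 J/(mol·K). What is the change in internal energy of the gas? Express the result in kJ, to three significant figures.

Constant volume ⇒ W = 0, so Q = ΔU = nCᵥΔT with Cᵥ = 5R/2 = 20.79 J/(mol·K).
ΔU = (1.23)(20.79)(766 − 595) = 4372 J.

ΔU ≈ 4.37 kJ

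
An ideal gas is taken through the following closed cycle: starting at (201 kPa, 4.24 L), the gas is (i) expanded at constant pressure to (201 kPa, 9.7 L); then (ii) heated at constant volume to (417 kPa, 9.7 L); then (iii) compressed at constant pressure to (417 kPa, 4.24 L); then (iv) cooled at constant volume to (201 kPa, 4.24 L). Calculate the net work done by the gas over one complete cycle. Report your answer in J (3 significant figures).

W_net ≈ -1180 J

Constant-volume legs do no work.
W(i) = (201)(9.7 − 4.24) = 1097 J; W(iii) = (417)(4.24 − 9.7) = -2277 J.
W_net = 1097 − 2277 = -1179 J (the counter-clockwise enclosed area).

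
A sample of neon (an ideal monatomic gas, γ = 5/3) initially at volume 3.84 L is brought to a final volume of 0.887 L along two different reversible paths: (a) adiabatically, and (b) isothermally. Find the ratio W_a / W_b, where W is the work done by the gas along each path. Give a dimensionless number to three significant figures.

W_a / W_b ≈ 1.70

Path (a) adiabatic: W = P₁V₁(1 − (V₁/V₂)^(γ−1))/(γ−1) → W_a/(P₁V₁) = -2.484.
Path (b) isothermal: W = P₁V₁ ln(V₂/V₁) → W_b/(P₁V₁) = -1.465.
W_a / W_b = -2.484 / -1.465 = 1.695.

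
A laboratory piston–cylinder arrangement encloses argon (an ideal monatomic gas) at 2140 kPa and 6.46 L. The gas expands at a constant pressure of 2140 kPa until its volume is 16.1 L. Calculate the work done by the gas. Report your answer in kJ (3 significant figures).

W ≈ 20.6 kJ

Isobaric: W = P ΔV.
W = (2140 kPa)(16.1 − 6.46 L) = (2140)(9.64) = 20630 J.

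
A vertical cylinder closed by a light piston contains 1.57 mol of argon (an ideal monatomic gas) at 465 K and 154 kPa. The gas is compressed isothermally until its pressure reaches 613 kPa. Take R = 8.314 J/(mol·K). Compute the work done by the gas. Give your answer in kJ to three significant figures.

W ≈ -8.38 kJ

Isothermal process: W = nRT ln(V₂/V₁) = nRT ln(P₁/P₂).
W = (1.57)(8.314)(465) × ln(154/613)
  = 6070 × ln(0.2512) = 6070 × -1.381
W_by_gas = -8385 J.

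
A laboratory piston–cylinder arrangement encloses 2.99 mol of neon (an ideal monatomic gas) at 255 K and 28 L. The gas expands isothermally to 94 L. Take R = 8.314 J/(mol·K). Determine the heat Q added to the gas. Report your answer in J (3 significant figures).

Isothermal ⇒ ΔU = 0, so Q = W = nRT ln(V₂/V₁).
Q = (2.99)(8.314)(255) ln(94/28) = 6339 × 1.211 = 7677 J.

Q ≈ 7680 J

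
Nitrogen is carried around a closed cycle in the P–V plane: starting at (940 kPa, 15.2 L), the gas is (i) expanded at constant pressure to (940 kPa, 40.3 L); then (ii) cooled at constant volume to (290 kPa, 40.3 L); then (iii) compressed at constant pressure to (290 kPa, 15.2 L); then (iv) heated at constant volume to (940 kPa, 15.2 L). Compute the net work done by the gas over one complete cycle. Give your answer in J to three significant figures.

Constant-volume legs do no work.
W(i) = (940)(40.3 − 15.2) = 23594 J; W(iii) = (290)(15.2 − 40.3) = -7279 J.
W_net = 23594 − 7279 = 16315 J (the clockwise enclosed area).

W_net ≈ 16300 J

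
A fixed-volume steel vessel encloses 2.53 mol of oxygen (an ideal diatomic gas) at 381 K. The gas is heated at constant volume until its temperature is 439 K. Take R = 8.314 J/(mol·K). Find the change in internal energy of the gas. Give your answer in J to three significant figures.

Constant volume ⇒ W = 0, so Q = ΔU = nCᵥΔT with Cᵥ = 5R/2 = 20.79 J/(mol·K).
ΔU = (2.53)(20.79)(439 − 381) = 3050 J.

ΔU ≈ 3050 J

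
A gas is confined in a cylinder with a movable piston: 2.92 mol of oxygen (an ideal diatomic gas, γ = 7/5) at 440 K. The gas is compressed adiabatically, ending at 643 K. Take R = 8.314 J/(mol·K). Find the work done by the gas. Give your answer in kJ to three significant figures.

W ≈ -12.3 kJ

Adiabatic ⇒ Q = 0, so W_by = −ΔU = nCᵥ(T₁ − T₂).
Cᵥ = 5R/2 = 20.79 J/(mol·K).
W = (2.92)(20.79)(440 − 643) = -12321 J.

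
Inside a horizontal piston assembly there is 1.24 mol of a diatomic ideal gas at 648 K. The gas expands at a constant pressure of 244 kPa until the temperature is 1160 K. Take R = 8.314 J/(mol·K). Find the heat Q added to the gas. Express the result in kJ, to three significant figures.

Q ≈ 18.5 kJ

Isobaric: W = nRΔT = (1.24)(8.314)(512) = 5278 J.
ΔU = nCᵥΔT with Cᵥ = 5R/2: ΔU = (1.24)(20.79)(512) = 13196 J.
Q = ΔU + W = 13196 + 5278 = 18474 J.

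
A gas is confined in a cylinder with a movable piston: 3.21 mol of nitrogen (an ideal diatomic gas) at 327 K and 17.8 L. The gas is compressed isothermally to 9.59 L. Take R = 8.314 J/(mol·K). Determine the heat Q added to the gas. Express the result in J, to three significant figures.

Q ≈ -5400 J

Isothermal ⇒ ΔU = 0, so Q = W = nRT ln(V₂/V₁).
Q = (3.21)(8.314)(327) ln(9.59/17.8) = 8727 × -0.6185 = -5397 J.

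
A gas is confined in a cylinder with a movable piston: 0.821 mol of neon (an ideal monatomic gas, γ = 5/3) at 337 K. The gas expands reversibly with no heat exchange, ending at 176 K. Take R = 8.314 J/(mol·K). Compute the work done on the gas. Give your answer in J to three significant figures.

Adiabatic ⇒ Q = 0, so W_by = −ΔU = nCᵥ(T₁ − T₂).
Cᵥ = 3R/2 = 12.47 J/(mol·K).
W = (0.821)(12.47)(337 − 176) = 1648 J.
Work on gas = −W_by = -1648 J.

W ≈ -1650 J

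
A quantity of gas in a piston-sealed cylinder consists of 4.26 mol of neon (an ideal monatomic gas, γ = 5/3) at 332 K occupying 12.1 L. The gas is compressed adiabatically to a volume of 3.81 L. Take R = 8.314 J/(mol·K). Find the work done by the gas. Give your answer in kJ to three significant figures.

Adiabatic: TV^(γ−1) = const with γ = 5/3.
T₂ = T₁ (V₁/V₂)^(γ−1) = 332 × (12.1/3.81)^0.667 = 332 × 2.161 = 717.3 K.
W_by = nCᵥ(T₁ − T₂) = (4.26)(12.47)(332 − 717.3) = -20471 J.

W ≈ -20.5 kJ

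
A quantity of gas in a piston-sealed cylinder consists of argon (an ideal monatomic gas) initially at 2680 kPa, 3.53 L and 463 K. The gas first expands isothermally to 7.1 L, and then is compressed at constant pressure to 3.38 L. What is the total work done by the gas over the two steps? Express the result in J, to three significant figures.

W_total ≈ 1650 J

Step 1 (isothermal): W = P₁V₁ ln(V₂/V₁) = (9460) ln(7.1/3.53) = 6611 J.
After step 1: P = 1332 kPa, V = 7.1 L, T = 463 K.
Step 2 (isobaric): W = PΔV = (1332 kPa)(3.38 − 7.1 L) = -4957 J.
W_total = 6611 − 4957 = 1654 J.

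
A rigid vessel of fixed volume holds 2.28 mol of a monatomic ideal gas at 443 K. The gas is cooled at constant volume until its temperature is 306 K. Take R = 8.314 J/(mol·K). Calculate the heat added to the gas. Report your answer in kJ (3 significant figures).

Q ≈ -3.90 kJ

Constant volume ⇒ W = 0, so Q = ΔU = nCᵥΔT with Cᵥ = 3R/2 = 12.47 J/(mol·K).
ΔU = (2.28)(12.47)(306 − 443) = -3895 J.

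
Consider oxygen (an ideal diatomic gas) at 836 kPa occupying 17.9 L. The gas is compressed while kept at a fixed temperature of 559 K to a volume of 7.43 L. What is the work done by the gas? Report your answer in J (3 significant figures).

W ≈ -13200 J

Isothermal: W = nRT ln(V₂/V₁) = P₁V₁ ln(V₂/V₁).
P₁V₁ = (836 kPa)(17.9 L) = 14964 J.
W = 14964 × ln(7.43/17.9) = 14964 × -0.8793
W_by_gas = -13158 J.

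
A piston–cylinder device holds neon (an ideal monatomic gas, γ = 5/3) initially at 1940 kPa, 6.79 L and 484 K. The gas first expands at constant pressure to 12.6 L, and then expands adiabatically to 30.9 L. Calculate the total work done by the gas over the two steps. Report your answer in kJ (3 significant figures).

W_total ≈ 27.8 kJ

Step 1 (isobaric): W = PΔV = (1940 kPa)(12.6 − 6.79 L) = 11271 J.
After step 1: P = 1940 kPa, V = 12.6 L, T = 898.1 K.
Step 2 (adiabatic): W = (P₁V₁ − P₂V₂)/(γ−1) = (24444 − 13441)/0.667 = 16504 J.
W_total = 11271 + 16504 = 27775 J.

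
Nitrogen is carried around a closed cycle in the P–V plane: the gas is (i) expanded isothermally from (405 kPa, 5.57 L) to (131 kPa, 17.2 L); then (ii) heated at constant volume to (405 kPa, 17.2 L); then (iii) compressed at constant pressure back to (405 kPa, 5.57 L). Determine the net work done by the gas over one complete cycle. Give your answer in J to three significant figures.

Leg (i): W = PᵢVᵢ ln(V_f/Vᵢ) = (2256) ln(17.2/5.57) = 2544 J.
Leg (ii): W = 0.
Leg (iii): W = PΔV = (405)(5.57 − 17.2) = -4710 J.
W_net = 2544 − 4710 = -2167 J.

W_net ≈ -2170 J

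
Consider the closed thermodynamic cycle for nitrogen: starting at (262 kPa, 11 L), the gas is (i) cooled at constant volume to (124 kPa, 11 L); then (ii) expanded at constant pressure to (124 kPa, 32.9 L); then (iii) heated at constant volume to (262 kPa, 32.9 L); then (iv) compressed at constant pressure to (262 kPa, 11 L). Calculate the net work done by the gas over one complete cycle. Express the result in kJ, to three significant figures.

Constant-volume legs do no work.
W(ii) = (124)(32.9 − 11) = 2716 J; W(iv) = (262)(11 − 32.9) = -5738 J.
W_net = 2716 − 5738 = -3022 J (the counter-clockwise enclosed area).

W_net ≈ -3.02 kJ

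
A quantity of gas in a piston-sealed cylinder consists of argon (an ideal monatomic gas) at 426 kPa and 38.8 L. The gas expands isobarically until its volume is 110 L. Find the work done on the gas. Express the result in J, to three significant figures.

Isobaric: W = P ΔV.
W = (426 kPa)(110 − 38.8 L) = (426)(71.2) = 30331 J.
Work on gas = −W_by = -30331 J.

W ≈ -30300 J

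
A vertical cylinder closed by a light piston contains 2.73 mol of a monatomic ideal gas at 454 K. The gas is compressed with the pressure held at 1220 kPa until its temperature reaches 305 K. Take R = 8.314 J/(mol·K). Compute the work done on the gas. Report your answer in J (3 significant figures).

W ≈ 3380 J

Isobaric: W = P ΔV = nR ΔT.
W = (2.73)(8.314)(305 − 454) = -3382 J.
Work on gas = −W_by = 3382 J.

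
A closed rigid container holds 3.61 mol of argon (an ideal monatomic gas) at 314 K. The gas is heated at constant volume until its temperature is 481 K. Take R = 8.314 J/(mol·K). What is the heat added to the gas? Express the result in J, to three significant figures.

Constant volume ⇒ W = 0, so Q = ΔU = nCᵥΔT with Cᵥ = 3R/2 = 12.47 J/(mol·K).
ΔU = (3.61)(12.47)(481 − 314) = 7518 J.

Q ≈ 7520 J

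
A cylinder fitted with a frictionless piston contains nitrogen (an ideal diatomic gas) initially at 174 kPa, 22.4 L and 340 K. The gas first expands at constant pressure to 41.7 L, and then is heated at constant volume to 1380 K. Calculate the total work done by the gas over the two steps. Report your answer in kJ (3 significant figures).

W_total ≈ 3.36 kJ

Step 1 (isobaric): W = PΔV = (174 kPa)(41.7 − 22.4 L) = 3358 J.
Step 2 (isochoric): W = 0 (constant volume).
W_total = 3358 + 0 = 3358 J.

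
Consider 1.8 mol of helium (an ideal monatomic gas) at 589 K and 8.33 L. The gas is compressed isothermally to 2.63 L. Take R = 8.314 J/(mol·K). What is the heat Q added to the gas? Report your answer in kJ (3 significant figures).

Q ≈ -10.2 kJ

Isothermal ⇒ ΔU = 0, so Q = W = nRT ln(V₂/V₁).
Q = (1.8)(8.314)(589) ln(2.63/8.33) = 8815 × -1.153 = -10162 J.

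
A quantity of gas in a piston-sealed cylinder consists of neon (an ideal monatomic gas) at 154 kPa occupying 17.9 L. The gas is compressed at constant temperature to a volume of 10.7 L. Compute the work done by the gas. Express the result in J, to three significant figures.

Isothermal: W = nRT ln(V₂/V₁) = P₁V₁ ln(V₂/V₁).
P₁V₁ = (154 kPa)(17.9 L) = 2757 J.
W = 2757 × ln(10.7/17.9) = 2757 × -0.5146
W_by_gas = -1418 J.

W ≈ -1420 J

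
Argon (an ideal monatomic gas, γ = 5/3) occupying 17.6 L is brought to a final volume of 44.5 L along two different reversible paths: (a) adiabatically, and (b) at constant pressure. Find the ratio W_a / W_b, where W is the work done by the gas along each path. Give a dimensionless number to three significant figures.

W_a / W_b ≈ 0.453

Path (a) adiabatic: W = P₁V₁(1 − (V₁/V₂)^(γ−1))/(γ−1) → W_a/(P₁V₁) = 0.6918.
Path (b) isobaric: W = P₁(V₂ − V₁) → W_b/(P₁V₁) = 1.528.
W_a / W_b = 0.6918 / 1.528 = 0.4526.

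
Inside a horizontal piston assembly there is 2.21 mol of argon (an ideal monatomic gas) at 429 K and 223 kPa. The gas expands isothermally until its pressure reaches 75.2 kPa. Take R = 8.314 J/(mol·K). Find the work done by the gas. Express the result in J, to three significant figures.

W ≈ 8570 J

Isothermal process: W = nRT ln(V₂/V₁) = nRT ln(P₁/P₂).
W = (2.21)(8.314)(429) × ln(223/75.2)
  = 7882 × ln(2.965) = 7882 × 1.087
W_by_gas = 8568 J.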